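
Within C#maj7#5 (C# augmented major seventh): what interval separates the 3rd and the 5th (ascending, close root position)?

major 3rd

C# augmented major seventh is spelled C#–E#–G##–B#.
The 3rd is E# and the 5th is G##.
From E# to G## is 4 semitones, exactly the major third.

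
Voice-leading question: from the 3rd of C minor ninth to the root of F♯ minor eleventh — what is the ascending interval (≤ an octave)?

C minor ninth has E♭ as its 3rd, and F♯ minor eleventh has F♯ as its root.
E♭ up to F♯ is 3 semitones, a half step wider than a major second, so the interval is augmented.

A2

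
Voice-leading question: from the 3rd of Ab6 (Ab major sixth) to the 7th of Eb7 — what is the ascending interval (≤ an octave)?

The 3rd of Ab6 (Ab major sixth) is C; the 7th of Eb7 is Db.
From C to Db: 1 semitone over a second = minor.

minor second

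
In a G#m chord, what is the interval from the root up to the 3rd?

G# minor is spelled G#-B-D#.
Root = G#; 3rd = B.
G# up to B is 3 semitones, a half step narrower than a major third, so the interval is minor.

minor third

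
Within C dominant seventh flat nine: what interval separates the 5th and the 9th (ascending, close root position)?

diminished fifth

The chord tones of C7b9 (C dominant seventh flat nine) are C E G Bb Db.
The 5th is G and the 9th is Db.
5 letter names make it a fifth; at 6 semitones (a half step narrower than perfect) the quality is diminished.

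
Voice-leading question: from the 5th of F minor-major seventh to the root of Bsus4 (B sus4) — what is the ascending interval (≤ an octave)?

major 7th

F minor-major seventh has C as its 5th, and Bsus4 (B sus4) has B as its root.
From C to B is 11 semitones, exactly the major seventh.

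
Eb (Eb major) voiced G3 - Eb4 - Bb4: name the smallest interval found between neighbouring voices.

Adjacent intervals: G3→Eb4 = minor sixth; Eb4→Bb4 = perfect fifth.
The smallest is Eb4 to Bb4, a perfect fifth (7 semitones).

perfect fifth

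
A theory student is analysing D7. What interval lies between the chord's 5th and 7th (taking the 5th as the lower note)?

m3

D7 is spelled D-F#-A-C.
5th = A; 7th = C.
3 letter names make it a third; at 3 semitones (a half step narrower than major) the quality is minor.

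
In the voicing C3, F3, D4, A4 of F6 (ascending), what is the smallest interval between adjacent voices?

perfect fourth

Adjacent intervals: C3→F3 = perfect fourth; F3→D4 = major sixth; D4→A4 = perfect fifth.
The smallest is C3 to F3, a perfect fourth (5 semitones).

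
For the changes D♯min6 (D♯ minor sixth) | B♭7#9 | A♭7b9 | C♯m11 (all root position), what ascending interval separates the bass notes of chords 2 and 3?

minor seventh

The roots are B♭ and A♭.
B♭ up to A♭ is 10 semitones, a half step narrower than a major seventh, so the interval is minor.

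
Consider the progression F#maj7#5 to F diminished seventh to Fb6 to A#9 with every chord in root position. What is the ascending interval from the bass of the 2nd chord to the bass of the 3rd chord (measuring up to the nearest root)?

diminished 8th

The roots are F and Fb.
From F to Fb: 11 semitones over an octave = diminished.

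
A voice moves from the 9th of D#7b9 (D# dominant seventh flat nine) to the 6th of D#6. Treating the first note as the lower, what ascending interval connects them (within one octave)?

The 9th of D#7b9 (D# dominant seventh flat nine) is E; the 6th of D#6 is B#.
5 letter names make it a fifth; at 8 semitones (a half step wider than perfect) the quality is augmented.

augmented 5th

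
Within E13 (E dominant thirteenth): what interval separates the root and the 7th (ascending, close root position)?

Spelling the chord: E G# B D F# C#.
The root is E and the 7th is D.
E up to D is 10 semitones, a half step narrower than a major seventh, so the interval is minor.

minor 7th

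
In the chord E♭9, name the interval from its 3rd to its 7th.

Spelling the chord: E♭-G-B♭-D♭-F.
So we need the interval from G up to D♭.
5 letter names make it a fifth; at 6 semitones (a half step narrower than perfect) the quality is diminished.

diminished fifth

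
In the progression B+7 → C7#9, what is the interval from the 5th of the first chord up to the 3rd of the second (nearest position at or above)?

B+7 has F𝄪 as its 5th, and C7#9 has E as its 3rd.
7 letter names make it a seventh; at 9 semitones (a whole step narrower than major) the quality is diminished.

diminished 7th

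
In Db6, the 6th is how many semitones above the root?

9

Spelling the chord: Db F Ab Bb.
Db to Bb is a major sixth: 9 semitones.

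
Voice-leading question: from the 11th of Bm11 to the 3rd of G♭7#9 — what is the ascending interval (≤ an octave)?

diminished fifth

The 11th of Bm11 is E; the 3rd of G♭7#9 is B♭.
5 letter names make it a fifth; at 6 semitones (a half step narrower than perfect) the quality is diminished.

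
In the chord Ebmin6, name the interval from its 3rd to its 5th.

The chord tones of Eb minor sixth are Eb–Gb–Bb–C.
The 3rd is Gb and the 5th is Bb.
Counting 3 letters and 4 half steps from Gb gives a major third.

major third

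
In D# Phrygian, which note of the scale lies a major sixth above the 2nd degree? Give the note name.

The scale is D# E F# G# A# B C#.
The 2nd degree is E; a major sixth above that is C# — scale degree 7.

C#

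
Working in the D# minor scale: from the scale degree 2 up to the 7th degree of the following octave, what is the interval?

minor thirteenth

D# natural minor: D# E# F# G# A# B C#.
So we need the interval from E# up to C#.
E# up to C# is 20 semitones, a half step narrower than a major thirteenth, so the interval is minor.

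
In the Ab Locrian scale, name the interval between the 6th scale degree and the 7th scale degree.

major 2nd

Spelling the Ab Locrian scale: Ab Bbb Cb Db Ebb Fb Gb.
6th scale degree = Fb; 7th scale degree = Gb.
Fb up to Gb spans 2 letter names and 2 semitones — a major second.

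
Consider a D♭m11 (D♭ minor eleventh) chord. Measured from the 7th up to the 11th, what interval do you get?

D♭m11 is spelled D♭ F♭ A♭ C♭ E♭ G♭.
So we need the interval from C♭ up to G♭.
C♭ up to G♭ spans 5 letter names and 7 semitones — a perfect fifth.

P5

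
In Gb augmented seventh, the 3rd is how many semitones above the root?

4

Spelling the chord: Gb Bb D Fb.
Gb to Bb is a major third: 4 semitones.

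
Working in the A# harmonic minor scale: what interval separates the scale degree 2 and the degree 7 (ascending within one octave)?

major 6th

A# harmonic minor: A# B# C# D# E# F# G##.
Scale degree 2 = B#; 7th degree = G##.
Counting 6 letters and 9 half steps from B# gives a major sixth.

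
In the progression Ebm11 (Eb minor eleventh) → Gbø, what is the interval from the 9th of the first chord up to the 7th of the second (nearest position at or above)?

diminished octave

The 9th of Ebm11 (Eb minor eleventh) is F; the 7th of Gbø is Fb.
8 letter names make it an octave; at 11 semitones (a half step narrower than perfect) the quality is diminished.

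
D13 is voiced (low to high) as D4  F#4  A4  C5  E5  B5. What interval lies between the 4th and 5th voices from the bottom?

major third

Those voices are C5 and E5.
C up to E spans 3 letter names and 4 semitones — a major third.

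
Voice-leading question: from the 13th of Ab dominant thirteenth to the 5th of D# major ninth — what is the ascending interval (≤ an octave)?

The 13th of Ab dominant thirteenth is F; the 5th of D# major ninth is A#.
From F to A#: 5 semitones over a third = augmented.

augmented third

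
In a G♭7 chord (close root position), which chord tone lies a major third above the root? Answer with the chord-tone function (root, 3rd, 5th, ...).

Spelling the chord: G♭, B♭, D♭, F♭.
The root is G♭. A major third above G♭ is B♭.
B♭ is the chord's 3rd.

3rd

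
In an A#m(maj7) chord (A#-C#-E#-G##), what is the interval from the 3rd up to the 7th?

That puts C# below G##.
From C# to G##: 8 semitones over a fifth = augmented.

augmented 5th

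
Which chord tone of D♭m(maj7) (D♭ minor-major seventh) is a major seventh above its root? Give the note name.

C

D♭mM7: D♭–F♭–A♭–C.
The root is D♭. A major seventh above D♭ is C.
C is the chord's 7th.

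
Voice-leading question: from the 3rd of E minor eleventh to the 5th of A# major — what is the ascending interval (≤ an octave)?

augmented sixth

E minor eleventh has G as its 3rd, and A# major has E# as its 5th.
6 letter names make it a sixth; at 10 semitones (a half step wider than major) the quality is augmented.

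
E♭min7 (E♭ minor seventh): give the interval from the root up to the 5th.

perfect fifth

The chord tones of E♭min7 are E♭ G♭ B♭ D♭.
The root is E♭ and the 5th is B♭.
E♭ up to B♭ spans 5 letter names and 7 semitones — a perfect fifth.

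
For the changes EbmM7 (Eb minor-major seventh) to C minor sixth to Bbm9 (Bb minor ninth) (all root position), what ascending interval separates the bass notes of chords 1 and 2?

major sixth

The roots are Eb and C.
Eb up to C spans 6 letter names and 9 semitones — a major sixth.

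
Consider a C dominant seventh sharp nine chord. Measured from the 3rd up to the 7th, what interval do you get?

diminished 5th

C7#9 (C dominant seventh sharp nine) is spelled C-E-G-B♭-D♯.
That puts E below B♭.
From E to B♭: 6 semitones over a fifth = diminished.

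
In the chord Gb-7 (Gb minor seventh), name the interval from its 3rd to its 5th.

Gbm7: Gb Bbb Db Fb.
That puts Bbb below Db.
Counting 3 letters and 4 half steps from Bbb gives a major third.

major third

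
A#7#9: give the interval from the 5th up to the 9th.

augmented fifth

Spelling the chord: A#, C##, E#, G#, B##.
5th = E#; 9th = B##.
5 letter names make it a fifth; at 8 semitones (a half step wider than perfect) the quality is augmented.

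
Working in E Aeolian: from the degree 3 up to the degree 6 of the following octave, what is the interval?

Spelling E Aeolian: E F♯ G A B C D.
So we need the interval from G up to C.
From G to C is 17 semitones, exactly the perfect eleventh.

perfect eleventh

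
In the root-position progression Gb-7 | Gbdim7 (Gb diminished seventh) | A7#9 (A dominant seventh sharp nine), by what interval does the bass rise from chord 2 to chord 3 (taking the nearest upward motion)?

A2

The roots are Gb and A.
Gb up to A is 3 semitones, a half step wider than a major second, so the interval is augmented.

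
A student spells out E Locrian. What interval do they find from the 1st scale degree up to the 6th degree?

The scale runs E F G A Bb C D.
1st scale degree = E; 6th scale degree = C.
6 letter names make it a sixth; at 8 semitones (a half step narrower than major) the quality is minor.

m6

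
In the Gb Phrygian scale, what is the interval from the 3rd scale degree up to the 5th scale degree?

major third

Gb phrygian: Gb Abb Bbb Cb Db Ebb Fb.
That puts Bbb below Db.
Counting 3 letters and 4 half steps from Bbb gives a major third.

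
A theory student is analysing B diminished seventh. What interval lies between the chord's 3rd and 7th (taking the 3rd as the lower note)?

The chord tones of B diminished seventh are B, D, F, Ab.
The 3rd is D and the 7th is Ab.
From D to Ab: 6 semitones over a fifth = diminished.

diminished fifth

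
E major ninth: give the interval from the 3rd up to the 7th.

perfect fifth

Emaj9: E G♯ B D♯ F♯.
The 3rd is G♯ and the 7th is D♯.
Counting 5 letters and 7 half steps from G♯ gives a perfect fifth.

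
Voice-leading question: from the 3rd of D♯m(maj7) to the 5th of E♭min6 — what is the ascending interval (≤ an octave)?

diminished fourth

D♯m(maj7) has F♯ as its 3rd, and E♭min6 has B♭ as its 5th.
4 letter names make it a fourth; at 4 semitones (a half step narrower than perfect) the quality is diminished.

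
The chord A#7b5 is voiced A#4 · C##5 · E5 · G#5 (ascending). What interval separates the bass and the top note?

minor seventh

The outer voices are A#4 and G#5.
7 letter names make it a seventh; at 10 semitones (a half step narrower than major) the quality is minor.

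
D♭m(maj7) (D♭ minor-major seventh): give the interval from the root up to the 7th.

D♭m(maj7): D♭–F♭–A♭–C.
The root is D♭ and the 7th is C.
D♭ up to C spans 7 letter names and 11 semitones — a major seventh.

major seventh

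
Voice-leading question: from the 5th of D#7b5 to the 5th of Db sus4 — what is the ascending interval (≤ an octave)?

The 5th of D#7b5 is A; the 5th of Db sus4 is Ab.
A up to Ab is 11 semitones, a half step narrower than a perfect octave, so the interval is diminished.

diminished octave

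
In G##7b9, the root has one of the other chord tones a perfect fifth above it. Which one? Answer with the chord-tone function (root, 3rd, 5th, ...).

The chord tones of G##7b9 are G##–B##–D##–F##–A#.
The root is G##. A perfect fifth above G## is D##.
D## is the chord's 5th.

5th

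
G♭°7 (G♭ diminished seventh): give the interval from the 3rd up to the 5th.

minor third

G♭dim7 is spelled G♭ B𝄫 D𝄫 F𝄫.
3rd = B𝄫; 5th = D𝄫.
3 letter names make it a third; at 3 semitones (a half step narrower than major) the quality is minor.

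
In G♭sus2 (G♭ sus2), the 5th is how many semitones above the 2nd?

5

Spelling the chord: G♭-A♭-D♭.
A♭ to D♭ is a perfect fourth: 5 semitones.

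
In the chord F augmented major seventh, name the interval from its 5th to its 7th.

The chord tones of F+maj7 are F A C# E.
That puts C# below E.
3 letter names make it a third; at 3 semitones (a half step narrower than major) the quality is minor.

minor third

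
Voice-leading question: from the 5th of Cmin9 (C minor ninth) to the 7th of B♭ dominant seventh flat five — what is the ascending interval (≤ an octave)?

minor second

The 5th of Cmin9 (C minor ninth) is G; the 7th of B♭ dominant seventh flat five is A♭.
2 letter names make it a second; at 1 semitone (a half step narrower than major) the quality is minor.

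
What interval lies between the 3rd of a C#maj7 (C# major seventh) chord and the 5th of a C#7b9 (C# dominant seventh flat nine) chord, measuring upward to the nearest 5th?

minor third

The 3rd of C#maj7 (C# major seventh) is E#; the 5th of C#7b9 (C# dominant seventh flat nine) is G#.
E# up to G# is 3 semitones, a half step narrower than a major third, so the interval is minor.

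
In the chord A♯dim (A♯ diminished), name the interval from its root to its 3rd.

minor third

The chord tones of A♯dim (A♯ diminished) are A♯–C♯–E.
The root is A♯ and the 3rd is C♯.
A♯ up to C♯ is 3 semitones, a half step narrower than a major third, so the interval is minor.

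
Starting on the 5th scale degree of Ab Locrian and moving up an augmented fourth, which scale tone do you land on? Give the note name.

The scale is Ab Bbb Cb Db Ebb Fb Gb.
The 5th scale degree is Ebb; an augmented fourth above that is Ab — scale degree 1.

Ab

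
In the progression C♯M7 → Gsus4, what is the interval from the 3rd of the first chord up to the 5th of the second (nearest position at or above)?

C♯M7 has E♯ as its 3rd, and Gsus4 has D as its 5th.
E♯ up to D is 9 semitones, a whole step narrower than a major seventh, so the interval is diminished.

diminished seventh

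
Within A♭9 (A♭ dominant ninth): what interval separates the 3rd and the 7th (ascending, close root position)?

A♭ dominant ninth: A♭, C, E♭, G♭, B♭.
So we need the interval from C up to G♭.
C up to G♭ is 6 semitones, a half step narrower than a perfect fifth, so the interval is diminished.
That tritone between 3rd and 7th is what gives the dominant seventh its pull toward resolution.

diminished fifth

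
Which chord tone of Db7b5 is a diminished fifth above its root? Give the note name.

Abb

Spelling the chord: Db–F–Abb–Cb.
The root is Db. A diminished fifth above Db is Abb.
Abb is the chord's 5th.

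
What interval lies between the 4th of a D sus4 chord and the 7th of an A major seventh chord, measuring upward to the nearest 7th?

augmented unison

D sus4 has G as its 4th, and A major seventh has G♯ as its 7th.
G up to G♯ is 1 semitone, a half step wider than a perfect unison, so the interval is augmented.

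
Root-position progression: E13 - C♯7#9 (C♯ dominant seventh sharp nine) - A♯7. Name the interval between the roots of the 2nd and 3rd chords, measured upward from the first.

M6

The roots are C♯ and A♯.
Counting 6 letters and 9 half steps from C♯ gives a major sixth.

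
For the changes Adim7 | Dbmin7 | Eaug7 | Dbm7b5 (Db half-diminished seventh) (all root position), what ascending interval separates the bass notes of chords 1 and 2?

The roots are A and Db.
From A to Db: 4 semitones over a fourth = diminished.

diminished fourth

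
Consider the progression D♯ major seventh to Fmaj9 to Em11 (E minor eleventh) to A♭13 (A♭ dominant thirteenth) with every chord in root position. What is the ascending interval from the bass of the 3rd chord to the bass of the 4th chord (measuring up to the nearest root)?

diminished fourth

The roots are E and A♭.
4 letter names make it a fourth; at 4 semitones (a half step narrower than perfect) the quality is diminished.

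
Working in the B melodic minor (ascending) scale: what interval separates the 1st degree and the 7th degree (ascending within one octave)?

Spelling the B melodic minor (ascending) scale: B C# D E F# G# A#.
That puts B below A#.
Counting 7 letters and 11 half steps from B gives a major seventh.

major 7th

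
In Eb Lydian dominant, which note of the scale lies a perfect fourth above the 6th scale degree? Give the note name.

The scale is Eb F G A Bb C Db.
The 6th scale degree is C; a perfect fourth above that is F — scale degree 2.

F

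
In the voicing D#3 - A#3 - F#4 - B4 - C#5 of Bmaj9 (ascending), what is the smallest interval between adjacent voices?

M2

Adjacent intervals: D#3→A#3 = perfect fifth; A#3→F#4 = minor sixth; F#4→B4 = perfect fourth; B4→C#5 = major second.
The smallest is B4 to C#5, a major second (2 semitones).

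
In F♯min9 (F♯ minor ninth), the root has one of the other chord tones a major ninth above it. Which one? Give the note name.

F♯min9 (F♯ minor ninth): F♯ A C♯ E G♯.
The root is F♯. A major ninth above F♯ is G♯.
G♯ is the chord's 9th.

G#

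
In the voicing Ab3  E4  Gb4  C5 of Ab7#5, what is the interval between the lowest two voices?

augmented fifth

Those voices are Ab3 and E4.
5 letter names make it a fifth; at 8 semitones (a half step wider than perfect) the quality is augmented.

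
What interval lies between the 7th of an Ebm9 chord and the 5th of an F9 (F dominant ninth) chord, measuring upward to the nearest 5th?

major 7th

Ebm9 has Db as its 7th, and F9 (F dominant ninth) has C as its 5th.
Db up to C spans 7 letter names and 11 semitones — a major seventh.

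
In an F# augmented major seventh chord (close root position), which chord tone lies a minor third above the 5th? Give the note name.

E#

F#+maj7: F#-A#-C##-E#.
The 5th is C##. A minor third above C## is E#.
E# is the chord's 7th.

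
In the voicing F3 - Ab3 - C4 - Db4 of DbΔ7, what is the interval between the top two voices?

Those voices are C4 and Db4.
C up to Db is 1 semitone, a half step narrower than a major second, so the interval is minor.

m2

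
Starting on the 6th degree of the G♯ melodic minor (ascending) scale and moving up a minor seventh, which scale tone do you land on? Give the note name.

The scale is G♯ A♯ B C♯ D♯ E♯ F𝄪.
The 6th degree is E♯; a minor seventh above that is D♯ — scale degree 5.

D#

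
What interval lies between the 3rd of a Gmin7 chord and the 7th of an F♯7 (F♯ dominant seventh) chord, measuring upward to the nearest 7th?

augmented 4th

Gmin7 has B♭ as its 3rd, and F♯7 (F♯ dominant seventh) has E as its 7th.
4 letter names make it a fourth; at 6 semitones (a half step wider than perfect) the quality is augmented.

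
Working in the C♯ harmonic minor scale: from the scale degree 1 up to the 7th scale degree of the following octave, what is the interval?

The scale runs C♯ D♯ E F♯ G♯ A B♯.
Scale degree 1 = C♯; 7th scale degree (up an octave) = B♯.
C♯ up to B♯ spans 14 letter names and 23 semitones — a major fourteenth.

major fourteenth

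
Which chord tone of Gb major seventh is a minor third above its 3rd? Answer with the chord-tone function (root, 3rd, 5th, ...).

5th

The chord tones of Gb major seventh are Gb-Bb-Db-F.
The 3rd is Bb. A minor third above Bb is Db.
Db is the chord's 5th.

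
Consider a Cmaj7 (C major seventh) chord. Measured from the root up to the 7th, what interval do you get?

major seventh

CM7 is spelled C-E-G-B.
That puts C below B.
C up to B spans 7 letter names and 11 semitones — a major seventh.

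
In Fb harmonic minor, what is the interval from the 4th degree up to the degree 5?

major 2nd

Spelling Fb harmonic minor: Fb Gb Abb Bbb Cb Dbb Eb.
The 4th degree is Bbb and the scale degree 5 is Cb.
Bbb up to Cb spans 2 letter names and 2 semitones — a major second.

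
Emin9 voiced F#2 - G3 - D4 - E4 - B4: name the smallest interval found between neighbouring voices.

M2

Adjacent intervals: F#2→G3 = minor ninth; G3→D4 = perfect fifth; D4→E4 = major second; E4→B4 = perfect fifth.
The smallest is D4 to E4, a major second (2 semitones).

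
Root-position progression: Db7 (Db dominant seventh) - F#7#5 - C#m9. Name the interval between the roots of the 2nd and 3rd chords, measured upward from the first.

perfect 5th

The roots are F# and C#.
F# up to C# spans 5 letter names and 7 semitones — a perfect fifth.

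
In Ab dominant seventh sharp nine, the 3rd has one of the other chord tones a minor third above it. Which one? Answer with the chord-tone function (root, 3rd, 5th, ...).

5th

Spelling the chord: Ab-C-Eb-Gb-B.
The 3rd is C. A minor third above C is Eb.
Eb is the chord's 5th.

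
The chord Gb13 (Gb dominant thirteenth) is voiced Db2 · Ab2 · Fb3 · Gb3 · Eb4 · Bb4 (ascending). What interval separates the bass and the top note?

major 20th

The outer voices are Db2 and Bb4.
Counting 20 letters and 33 half steps from Db gives a major 20th.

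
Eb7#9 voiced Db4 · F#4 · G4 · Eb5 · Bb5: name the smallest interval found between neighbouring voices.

Adjacent intervals: Db4→F#4 = augmented third; F#4→G4 = minor second; G4→Eb5 = minor sixth; Eb5→Bb5 = perfect fifth.
The smallest is F#4 to G4, a minor second (1 semitone).

minor second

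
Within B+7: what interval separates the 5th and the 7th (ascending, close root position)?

diminished 3rd

B augmented seventh is spelled B–D#–F##–A.
So we need the interval from F## up to A.
From F## to A: 2 semitones over a third = diminished.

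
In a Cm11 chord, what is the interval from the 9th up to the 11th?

The chord tones of Cm11 are C Eb G Bb D F.
9th = D; 11th = F.
3 letter names make it a third; at 3 semitones (a half step narrower than major) the quality is minor.

minor 3rd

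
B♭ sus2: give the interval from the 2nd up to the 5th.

perfect fourth

Spelling the chord: B♭ C F.
The 2nd is C and the 5th is F.
From C to F is 5 semitones, exactly the perfect fourth.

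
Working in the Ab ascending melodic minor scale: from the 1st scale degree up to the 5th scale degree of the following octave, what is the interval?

The scale runs Ab Bb Cb Db Eb F G.
That puts Ab below Eb.
Ab up to Eb spans 12 letter names and 19 semitones — a perfect twelfth.

P12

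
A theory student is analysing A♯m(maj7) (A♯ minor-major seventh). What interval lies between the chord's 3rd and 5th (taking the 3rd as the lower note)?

A♯mM7 (A♯ minor-major seventh) is spelled A♯–C♯–E♯–G𝄪.
The 3rd is C♯ and the 5th is E♯.
Counting 3 letters and 4 half steps from C♯ gives a major third.

major third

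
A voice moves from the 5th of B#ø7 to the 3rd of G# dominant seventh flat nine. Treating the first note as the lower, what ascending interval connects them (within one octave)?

The 5th of B#ø7 is F#; the 3rd of G# dominant seventh flat nine is B#.
4 letter names make it a fourth; at 6 semitones (a half step wider than perfect) the quality is augmented.

augmented fourth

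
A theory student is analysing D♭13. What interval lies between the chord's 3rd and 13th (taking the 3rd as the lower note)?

perfect eleventh

D♭13 (D♭ dominant thirteenth) is spelled D♭, F, A♭, C♭, E♭, B♭.
That puts F below B♭.
From F to B♭ is 17 semitones, exactly the perfect eleventh.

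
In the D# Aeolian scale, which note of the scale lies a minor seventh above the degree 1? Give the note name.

The scale is D# E# F# G# A# B C#.
The degree 1 is D#; a minor seventh above that is C# — scale degree 7.

C#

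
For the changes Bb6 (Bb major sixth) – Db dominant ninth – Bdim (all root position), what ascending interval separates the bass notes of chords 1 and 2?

minor third

The roots are Bb and Db.
3 letter names make it a third; at 3 semitones (a half step narrower than major) the quality is minor.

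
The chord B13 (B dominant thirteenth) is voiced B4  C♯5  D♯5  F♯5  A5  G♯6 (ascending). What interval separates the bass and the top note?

The outer voices are B4 and G♯6.
B up to G♯ spans 13 letter names and 21 semitones — a major thirteenth.

M13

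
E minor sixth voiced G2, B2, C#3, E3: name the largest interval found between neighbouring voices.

major 3rd

Adjacent intervals: G2→B2 = major third; B2→C#3 = major second; C#3→E3 = minor third.
The largest is G2 to B2, a major third (4 semitones).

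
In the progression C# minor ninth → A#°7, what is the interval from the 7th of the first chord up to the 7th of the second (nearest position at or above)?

minor sixth

C# minor ninth has B as its 7th, and A#°7 has G as its 7th.
B up to G is 8 semitones, a half step narrower than a major sixth, so the interval is minor.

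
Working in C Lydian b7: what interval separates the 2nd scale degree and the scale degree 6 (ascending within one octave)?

C lydian dominant: C D E F# G A Bb.
That puts D below A.
D up to A spans 5 letter names and 7 semitones — a perfect fifth.

perfect 5th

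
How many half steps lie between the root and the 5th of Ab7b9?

7

Ab7b9 is spelled Ab, C, Eb, Gb, Bbb.
Ab to Eb is a perfect fifth: 7 semitones.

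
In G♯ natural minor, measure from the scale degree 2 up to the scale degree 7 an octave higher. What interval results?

minor thirteenth

Spelling G♯ natural minor: G♯ A♯ B C♯ D♯ E F♯.
That puts A♯ below F♯.
13 letter names make it a thirteenth; at 20 semitones (a half step narrower than major) the quality is minor.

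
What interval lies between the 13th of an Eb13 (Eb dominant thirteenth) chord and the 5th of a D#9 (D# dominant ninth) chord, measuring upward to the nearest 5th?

augmented sixth

Eb13 (Eb dominant thirteenth) has C as its 13th, and D#9 (D# dominant ninth) has A# as its 5th.
C up to A# is 10 semitones, a half step wider than a major sixth, so the interval is augmented.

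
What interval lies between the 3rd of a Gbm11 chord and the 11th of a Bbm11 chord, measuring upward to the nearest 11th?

augmented 4th

Gbm11 has Bbb as its 3rd, and Bbm11 has Eb as its 11th.
From Bbb to Eb: 6 semitones over a fourth = augmented.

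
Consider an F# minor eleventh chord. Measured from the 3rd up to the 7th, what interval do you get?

perfect 5th

F# minor eleventh is spelled F# A C# E G# B.
That puts A below E.
A up to E spans 5 letter names and 7 semitones — a perfect fifth.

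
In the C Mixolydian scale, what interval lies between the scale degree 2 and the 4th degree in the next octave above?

m10

C mixolydian: C D E F G A Bb.
Scale degree 2 = D; degree 4 (up an octave) = F.
10 letter names make it a tenth; at 15 semitones (a half step narrower than major) the quality is minor.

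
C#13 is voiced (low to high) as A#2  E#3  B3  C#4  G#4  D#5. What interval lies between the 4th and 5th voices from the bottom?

Those voices are C#4 and G#4.
C# up to G# spans 5 letter names and 7 semitones — a perfect fifth.

perfect 5th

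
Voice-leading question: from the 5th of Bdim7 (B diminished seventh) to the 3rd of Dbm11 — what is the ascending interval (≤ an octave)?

Bdim7 (B diminished seventh) has F as its 5th, and Dbm11 has Fb as its 3rd.
From F to Fb: 11 semitones over an octave = diminished.

diminished octave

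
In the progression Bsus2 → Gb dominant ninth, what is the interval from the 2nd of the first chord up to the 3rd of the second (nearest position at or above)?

diminished seventh

Bsus2 has C# as its 2nd, and Gb dominant ninth has Bb as its 3rd.
7 letter names make it a seventh; at 9 semitones (a whole step narrower than major) the quality is diminished.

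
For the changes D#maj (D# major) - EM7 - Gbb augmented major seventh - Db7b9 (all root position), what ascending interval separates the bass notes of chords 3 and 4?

augmented fifth

The roots are Gbb and Db.
From Gbb to Db: 8 semitones over a fifth = augmented.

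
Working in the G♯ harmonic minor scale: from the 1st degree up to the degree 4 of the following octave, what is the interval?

perfect 11th

The scale runs G♯ A♯ B C♯ D♯ E F𝄪.
That puts G♯ below C♯.
From G♯ to C♯ is 17 semitones, exactly the perfect eleventh.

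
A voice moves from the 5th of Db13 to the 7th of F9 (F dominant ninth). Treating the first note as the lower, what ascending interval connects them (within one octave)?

perfect 5th

The 5th of Db13 is Ab; the 7th of F9 (F dominant ninth) is Eb.
Counting 5 letters and 7 half steps from Ab gives a perfect fifth.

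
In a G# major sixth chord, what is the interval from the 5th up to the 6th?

M2

G#6: G# B# D# E#.
The 5th is D# and the 6th is E#.
From D# to E# is 2 semitones, exactly the major second.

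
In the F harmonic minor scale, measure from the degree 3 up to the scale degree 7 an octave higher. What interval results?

A12

F harmonic minor: F G Ab Bb C Db E.
So we need the interval from Ab up to E.
From Ab to E: 20 semitones over a twelfth = augmented.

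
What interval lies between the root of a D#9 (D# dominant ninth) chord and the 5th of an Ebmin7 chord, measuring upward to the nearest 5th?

diminished sixth

The root of D#9 (D# dominant ninth) is D#; the 5th of Ebmin7 is Bb.
D# up to Bb is 7 semitones, a whole step narrower than a major sixth, so the interval is diminished.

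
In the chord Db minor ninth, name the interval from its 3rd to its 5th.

major third

Spelling the chord: Db Fb Ab Cb Eb.
3rd = Fb; 5th = Ab.
Counting 3 letters and 4 half steps from Fb gives a major third.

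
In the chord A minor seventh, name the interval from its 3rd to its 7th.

perfect fifth

Spelling the chord: A-C-E-G.
3rd = C; 7th = G.
Counting 5 letters and 7 half steps from C gives a perfect fifth.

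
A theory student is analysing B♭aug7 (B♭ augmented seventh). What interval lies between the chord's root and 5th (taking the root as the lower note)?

B♭7#5 (B♭ augmented seventh) is spelled B♭, D, F♯, A♭.
So we need the interval from B♭ up to F♯.
From B♭ to F♯: 8 semitones over a fifth = augmented.

augmented fifth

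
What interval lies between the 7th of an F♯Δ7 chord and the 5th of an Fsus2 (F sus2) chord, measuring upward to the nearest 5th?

F♯Δ7 has E♯ as its 7th, and Fsus2 (F sus2) has C as its 5th.
E♯ up to C is 7 semitones, a whole step narrower than a major sixth, so the interval is diminished.

d6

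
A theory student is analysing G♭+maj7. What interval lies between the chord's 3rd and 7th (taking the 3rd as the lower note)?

perfect fifth

G♭+maj7: G♭, B♭, D, F.
3rd = B♭; 7th = F.
From B♭ to F is 7 semitones, exactly the perfect fifth.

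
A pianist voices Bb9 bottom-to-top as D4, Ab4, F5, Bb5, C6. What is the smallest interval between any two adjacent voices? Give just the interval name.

major second

Adjacent intervals: D4→Ab4 = diminished fifth; Ab4→F5 = major sixth; F5→Bb5 = perfect fourth; Bb5→C6 = major second.
The smallest is Bb5 to C6, a major second (2 semitones).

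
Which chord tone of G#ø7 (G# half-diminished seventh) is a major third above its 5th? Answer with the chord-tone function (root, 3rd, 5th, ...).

The chord tones of G#ø7 (G# half-diminished seventh) are G#–B–D–F#.
The 5th is D. A major third above D is F#.
F# is the chord's 7th.

7th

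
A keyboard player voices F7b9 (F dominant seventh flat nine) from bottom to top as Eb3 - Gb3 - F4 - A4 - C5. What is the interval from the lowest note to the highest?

The outer voices are Eb3 and C5.
Counting 13 letters and 21 half steps from Eb gives a major thirteenth.

major thirteenth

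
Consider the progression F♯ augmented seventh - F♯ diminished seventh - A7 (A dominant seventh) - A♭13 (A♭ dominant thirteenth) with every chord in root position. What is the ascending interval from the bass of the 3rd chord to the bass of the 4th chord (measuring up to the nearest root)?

diminished octave

The roots are A and A♭.
From A to A♭: 11 semitones over an octave = diminished.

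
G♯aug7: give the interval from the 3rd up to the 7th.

The chord tones of G♯ augmented seventh are G♯ B♯ D𝄪 F♯.
3rd = B♯; 7th = F♯.
5 letter names make it a fifth; at 6 semitones (a half step narrower than perfect) the quality is diminished.

diminished fifth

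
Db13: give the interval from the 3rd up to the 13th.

The chord tones of Db13 (Db dominant thirteenth) are Db–F–Ab–Cb–Eb–Bb.
3rd = F; 13th = Bb.
From F to Bb is 17 semitones, exactly the perfect eleventh.

perfect eleventh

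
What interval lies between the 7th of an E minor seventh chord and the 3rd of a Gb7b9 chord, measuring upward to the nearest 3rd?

minor 6th

The 7th of E minor seventh is D; the 3rd of Gb7b9 is Bb.
From D to Bb: 8 semitones over a sixth = minor.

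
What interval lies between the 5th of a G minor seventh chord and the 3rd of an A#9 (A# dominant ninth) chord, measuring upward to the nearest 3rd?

The 5th of G minor seventh is D; the 3rd of A#9 (A# dominant ninth) is C##.
From D to C##: 12 semitones over a seventh = augmented.

augmented 7th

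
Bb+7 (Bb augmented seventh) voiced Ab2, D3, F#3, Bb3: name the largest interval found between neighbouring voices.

Adjacent intervals: Ab2→D3 = augmented fourth; D3→F#3 = major third; F#3→Bb3 = diminished fourth.
The largest is Ab2 to D3, an augmented fourth (6 semitones).

augmented fourth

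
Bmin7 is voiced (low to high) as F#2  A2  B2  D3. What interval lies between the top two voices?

Those voices are B2 and D3.
From B to D: 3 semitones over a third = minor.

minor 3rd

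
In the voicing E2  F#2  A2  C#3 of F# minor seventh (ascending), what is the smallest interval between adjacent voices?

major 2nd

Adjacent intervals: E2→F#2 = major second; F#2→A2 = minor third; A2→C#3 = major third.
The smallest is E2 to F#2, a major second (2 semitones).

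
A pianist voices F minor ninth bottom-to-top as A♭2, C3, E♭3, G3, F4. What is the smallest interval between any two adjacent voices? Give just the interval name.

minor third

Adjacent intervals: A♭2→C3 = major third; C3→E♭3 = minor third; E♭3→G3 = major third; G3→F4 = minor seventh.
The smallest is C3 to E♭3, a minor third (3 semitones).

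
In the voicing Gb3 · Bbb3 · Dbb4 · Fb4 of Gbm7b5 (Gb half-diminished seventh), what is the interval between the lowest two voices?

Those voices are Gb3 and Bbb3.
From Gb to Bbb: 3 semitones over a third = minor.

minor third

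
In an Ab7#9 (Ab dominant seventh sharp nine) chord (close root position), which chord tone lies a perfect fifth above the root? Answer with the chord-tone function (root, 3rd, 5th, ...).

5th

Ab7#9: Ab-C-Eb-Gb-B.
The root is Ab. A perfect fifth above Ab is Eb.
Eb is the chord's 5th.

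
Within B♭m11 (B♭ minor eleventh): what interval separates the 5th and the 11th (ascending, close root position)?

Spelling the chord: B♭-D♭-F-A♭-C-E♭.
That puts F below E♭.
From F to E♭: 10 semitones over a seventh = minor.

minor seventh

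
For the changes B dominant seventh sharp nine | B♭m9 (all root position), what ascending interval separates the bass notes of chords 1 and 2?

d8

The roots are B and B♭.
8 letter names make it an octave; at 11 semitones (a half step narrower than perfect) the quality is diminished.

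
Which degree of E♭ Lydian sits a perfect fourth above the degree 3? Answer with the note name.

The scale is E♭ F G A B♭ C D.
The degree 3 is G; a perfect fourth above that is C — scale degree 6.

C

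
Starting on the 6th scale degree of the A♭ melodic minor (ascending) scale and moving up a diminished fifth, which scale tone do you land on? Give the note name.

The scale is A♭ B♭ C♭ D♭ E♭ F G.
The 6th scale degree is F; a diminished fifth above that is C♭ — scale degree 3.

Cb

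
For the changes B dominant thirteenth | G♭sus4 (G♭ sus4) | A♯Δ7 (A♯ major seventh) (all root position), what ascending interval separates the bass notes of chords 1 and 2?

diminished 6th

The roots are B and G♭.
B up to G♭ is 7 semitones, a whole step narrower than a major sixth, so the interval is diminished.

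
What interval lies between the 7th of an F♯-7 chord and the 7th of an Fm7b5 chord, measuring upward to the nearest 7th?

F♯-7 has E as its 7th, and Fm7b5 has E♭ as its 7th.
E up to E♭ is 11 semitones, a half step narrower than a perfect octave, so the interval is diminished.

diminished 8th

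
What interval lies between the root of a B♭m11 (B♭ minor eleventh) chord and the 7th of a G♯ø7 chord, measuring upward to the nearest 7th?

B♭m11 (B♭ minor eleventh) has B♭ as its root, and G♯ø7 has F♯ as its 7th.
B♭ up to F♯ is 8 semitones, a half step wider than a perfect fifth, so the interval is augmented.

augmented fifth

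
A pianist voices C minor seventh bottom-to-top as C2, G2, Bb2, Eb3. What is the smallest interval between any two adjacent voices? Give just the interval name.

Adjacent intervals: C2→G2 = perfect fifth; G2→Bb2 = minor third; Bb2→Eb3 = perfect fourth.
The smallest is G2 to Bb2, a minor third (3 semitones).

m3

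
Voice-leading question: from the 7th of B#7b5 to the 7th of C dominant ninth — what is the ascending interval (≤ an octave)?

B#7b5 has A# as its 7th, and C dominant ninth has Bb as its 7th.
A# up to Bb is 0 semitones, a whole step narrower than a major second, so the interval is diminished.

diminished 2nd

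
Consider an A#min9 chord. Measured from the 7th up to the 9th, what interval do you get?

A#m9 is spelled A#-C#-E#-G#-B#.
7th = G#; 9th = B#.
From G# to B# is 4 semitones, exactly the major third.

major 3rd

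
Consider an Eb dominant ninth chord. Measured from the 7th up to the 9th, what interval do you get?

Eb9: Eb, G, Bb, Db, F.
So we need the interval from Db up to F.
Db up to F spans 3 letter names and 4 semitones — a major third.

major third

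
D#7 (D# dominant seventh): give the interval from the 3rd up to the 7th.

diminished 5th

Spelling the chord: D#-F##-A#-C#.
The 3rd is F## and the 7th is C#.
F## up to C# is 6 semitones, a half step narrower than a perfect fifth, so the interval is diminished.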